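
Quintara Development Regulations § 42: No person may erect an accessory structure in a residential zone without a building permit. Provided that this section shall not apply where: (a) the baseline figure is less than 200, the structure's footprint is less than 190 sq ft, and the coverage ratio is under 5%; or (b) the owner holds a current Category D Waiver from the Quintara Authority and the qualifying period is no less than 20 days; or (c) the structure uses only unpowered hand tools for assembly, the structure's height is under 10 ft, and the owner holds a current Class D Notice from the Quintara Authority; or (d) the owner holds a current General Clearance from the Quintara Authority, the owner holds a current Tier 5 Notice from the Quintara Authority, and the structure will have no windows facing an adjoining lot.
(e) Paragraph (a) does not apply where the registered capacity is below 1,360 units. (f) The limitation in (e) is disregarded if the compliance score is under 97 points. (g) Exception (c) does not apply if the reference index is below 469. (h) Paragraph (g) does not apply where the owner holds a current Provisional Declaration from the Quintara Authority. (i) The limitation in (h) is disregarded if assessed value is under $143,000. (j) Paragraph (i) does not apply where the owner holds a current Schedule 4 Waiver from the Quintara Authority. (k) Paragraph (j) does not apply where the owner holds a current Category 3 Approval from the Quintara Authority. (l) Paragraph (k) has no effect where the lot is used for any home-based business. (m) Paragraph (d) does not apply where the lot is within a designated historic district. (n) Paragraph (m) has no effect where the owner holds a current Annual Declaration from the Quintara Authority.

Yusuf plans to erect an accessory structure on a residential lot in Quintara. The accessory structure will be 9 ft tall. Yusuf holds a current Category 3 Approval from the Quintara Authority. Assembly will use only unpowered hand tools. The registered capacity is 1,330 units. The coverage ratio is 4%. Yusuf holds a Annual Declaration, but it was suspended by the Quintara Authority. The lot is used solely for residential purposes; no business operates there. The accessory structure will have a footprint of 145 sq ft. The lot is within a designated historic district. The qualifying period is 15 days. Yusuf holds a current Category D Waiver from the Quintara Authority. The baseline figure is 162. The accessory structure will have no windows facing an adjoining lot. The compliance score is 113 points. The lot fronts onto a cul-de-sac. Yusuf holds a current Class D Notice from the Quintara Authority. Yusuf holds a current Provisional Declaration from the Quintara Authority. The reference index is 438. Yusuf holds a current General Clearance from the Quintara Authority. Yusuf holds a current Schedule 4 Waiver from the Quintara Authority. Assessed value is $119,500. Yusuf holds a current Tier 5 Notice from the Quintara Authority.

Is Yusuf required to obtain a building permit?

Yes — Yusuf must obtain a building permit.

Exception (a) is satisfied on its face — the baseline figure is 162, less than the 200 limit; the structure's footprint is 145 sq ft, less than the 190 sq ft limit; the coverage ratio is 4%, under the 5% limit. However, paragraphs (e)–(f) must be considered: (e) operates — the registered capacity is 1,330 units, below the 1,360 units limit. (f) is inapplicable (the compliance score is 113 points, not under 97 points), so (e) stands. (a) is therefore removed.
Exception (b) requires that the qualifying period is no less than 20 days; but the qualifying period is 15 days, short of 20 days, so (b) is unavailable.
All of (c)'s requirements are met (assembly uses only hand tools; the structure's height is 9 ft, under the 10 ft limit; a current Class D Notice is held). However, paragraphs (g)–(l) must be considered: (g) applies — the reference index is 438, below the 469 limit. (h) would limit (g) — a current Provisional Declaration is held — but (i) sets (h) aside: (i) operates against (h): assessed value is $119,500, under the $143,000 limit. (j) applies (a current Schedule 4 Waiver is held), but is itself disapplied by (k): (k) operates against (j): a current Category 3 Approval is held. (l), which would lift (k), is inapplicable — the lot is solely residential. Exception (c) does not apply.
Exception (d): a current General Clearance is held; a current Tier 5 Notice is held; no windows face an adjoining lot — every condition holds. However, paragraphs (m)–(n) must be considered: (m) operates against (d): the lot is in a historic district. (n), which would lift (m), is not engaged — no current Annual Declaration is held. Exception (d) does not apply.
Every exception is unavailable, so the rule governs.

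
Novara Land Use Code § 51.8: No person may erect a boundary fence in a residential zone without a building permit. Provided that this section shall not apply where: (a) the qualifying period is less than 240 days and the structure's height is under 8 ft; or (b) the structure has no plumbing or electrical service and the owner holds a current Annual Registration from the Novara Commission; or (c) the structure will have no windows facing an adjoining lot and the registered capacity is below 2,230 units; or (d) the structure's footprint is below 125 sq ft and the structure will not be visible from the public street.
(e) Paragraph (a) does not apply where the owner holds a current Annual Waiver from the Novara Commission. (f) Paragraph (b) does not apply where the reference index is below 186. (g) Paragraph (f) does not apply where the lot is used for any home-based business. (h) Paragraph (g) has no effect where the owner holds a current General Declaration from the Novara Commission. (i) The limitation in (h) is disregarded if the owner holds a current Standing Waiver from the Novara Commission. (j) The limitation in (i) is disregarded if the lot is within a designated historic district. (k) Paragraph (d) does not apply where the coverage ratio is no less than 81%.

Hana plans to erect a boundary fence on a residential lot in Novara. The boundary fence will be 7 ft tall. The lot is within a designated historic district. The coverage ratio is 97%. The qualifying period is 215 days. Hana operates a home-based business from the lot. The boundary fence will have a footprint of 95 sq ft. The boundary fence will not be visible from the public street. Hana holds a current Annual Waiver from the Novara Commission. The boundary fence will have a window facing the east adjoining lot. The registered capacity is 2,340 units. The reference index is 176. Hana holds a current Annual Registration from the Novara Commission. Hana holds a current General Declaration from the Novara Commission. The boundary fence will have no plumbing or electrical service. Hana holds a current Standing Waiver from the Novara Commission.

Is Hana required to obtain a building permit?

Yes — Hana must obtain a building permit.

Exception (a)'s conditions are all satisfied: the qualifying period is 215 days, less than the 240 days limit; the structure's height is 7 ft, under the 8 ft limit. However, paragraph (e) must be considered: (e) operates against (a): a current Annual Waiver is held. Exception (a) does not apply.
All of (b)'s requirements are met (there is no plumbing or electrical service; a current Annual Registration is held). But: (f) operates against (b): the reference index is 176, below the 186 limit. (g) operates (a home-based business operates on the lot), but is itself disapplied by (h): (h) operates against (g): a current General Declaration is held. (i) applies (a current Standing Waiver is held), but is itself disapplied by (j): (j) operates against (i): the lot is in a historic district. (b) is therefore removed.
Exception (c) does not apply: a window faces an adjoining lot.
Exception (d): the structure's footprint is 95 sq ft, below the 125 sq ft limit; the structure will not be visible from the street — every condition holds. However, paragraph (k) must be considered: (k) operates against (d): the coverage ratio is 97%, meeting the 81% threshold. So (d) is unavailable.
Every exception is unavailable, so the rule governs.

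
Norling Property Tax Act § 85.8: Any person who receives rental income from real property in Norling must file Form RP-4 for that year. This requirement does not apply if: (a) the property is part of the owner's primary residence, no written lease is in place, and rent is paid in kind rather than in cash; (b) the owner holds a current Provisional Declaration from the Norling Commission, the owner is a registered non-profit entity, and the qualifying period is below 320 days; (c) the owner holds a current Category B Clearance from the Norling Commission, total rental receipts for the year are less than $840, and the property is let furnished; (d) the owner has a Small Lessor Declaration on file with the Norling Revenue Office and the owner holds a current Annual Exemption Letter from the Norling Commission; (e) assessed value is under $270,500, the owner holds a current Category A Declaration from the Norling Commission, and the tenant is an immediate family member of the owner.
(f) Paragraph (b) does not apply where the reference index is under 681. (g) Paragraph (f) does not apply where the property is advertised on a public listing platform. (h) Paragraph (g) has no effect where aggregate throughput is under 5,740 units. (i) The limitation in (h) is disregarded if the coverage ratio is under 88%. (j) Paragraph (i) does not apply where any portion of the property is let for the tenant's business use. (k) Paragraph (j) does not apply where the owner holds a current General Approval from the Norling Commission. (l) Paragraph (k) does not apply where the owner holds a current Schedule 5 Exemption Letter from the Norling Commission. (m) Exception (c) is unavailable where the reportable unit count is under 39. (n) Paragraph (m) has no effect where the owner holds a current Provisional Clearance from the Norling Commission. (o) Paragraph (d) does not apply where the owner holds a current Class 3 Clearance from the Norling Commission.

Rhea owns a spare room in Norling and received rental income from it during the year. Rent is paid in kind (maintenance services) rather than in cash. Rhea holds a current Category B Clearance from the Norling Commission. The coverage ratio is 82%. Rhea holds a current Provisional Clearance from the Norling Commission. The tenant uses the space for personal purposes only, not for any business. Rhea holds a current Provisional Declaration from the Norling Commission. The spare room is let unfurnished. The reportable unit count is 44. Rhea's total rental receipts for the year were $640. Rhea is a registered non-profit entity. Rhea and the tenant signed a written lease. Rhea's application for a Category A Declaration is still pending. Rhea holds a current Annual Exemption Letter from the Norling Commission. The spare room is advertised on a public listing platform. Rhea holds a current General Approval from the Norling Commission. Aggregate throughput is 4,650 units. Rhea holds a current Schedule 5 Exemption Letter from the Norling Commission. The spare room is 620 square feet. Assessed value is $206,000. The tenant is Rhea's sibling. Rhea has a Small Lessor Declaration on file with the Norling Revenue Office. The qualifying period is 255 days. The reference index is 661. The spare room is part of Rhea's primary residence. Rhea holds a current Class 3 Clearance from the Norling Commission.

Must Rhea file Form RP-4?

Exception (a) does not apply: a written lease is in place.
Exception (b)'s conditions are all satisfied: a current Provisional Declaration is held; Rhea is a registered non-profit; the qualifying period is 255 days, below the 320 days limit. Applying paragraphs (f)–(l): (f) would limit (b) — the reference index is 661, under the 681 limit — but (g) sets (f) aside: (g) is engaged — the property is publicly advertised. (h) is triggered (aggregate throughput is 4,650 units, under the 5,740 units limit), but is itself disapplied by (i): (i) operates against (h): the coverage ratio is 82%, under the 88% limit. (j), which would lift (i), is not engaged — the space is used for personal purposes only. So (b) applies.
Exception (c) requires that the property is let furnished; but the property is let unfurnished, so (c) is unavailable.
Exception (d) is satisfied on its face — a Small Lessor Declaration is on file; a current Annual Exemption Letter is held. But applying paragraph (o): (o) operates against (d): a current Class 3 Clearance is held. (d) is therefore removed.
Exception (e) does not apply: no current Category A Declaration is held.

No — exception (b) applies; Rhea is not required to file Form RP-4.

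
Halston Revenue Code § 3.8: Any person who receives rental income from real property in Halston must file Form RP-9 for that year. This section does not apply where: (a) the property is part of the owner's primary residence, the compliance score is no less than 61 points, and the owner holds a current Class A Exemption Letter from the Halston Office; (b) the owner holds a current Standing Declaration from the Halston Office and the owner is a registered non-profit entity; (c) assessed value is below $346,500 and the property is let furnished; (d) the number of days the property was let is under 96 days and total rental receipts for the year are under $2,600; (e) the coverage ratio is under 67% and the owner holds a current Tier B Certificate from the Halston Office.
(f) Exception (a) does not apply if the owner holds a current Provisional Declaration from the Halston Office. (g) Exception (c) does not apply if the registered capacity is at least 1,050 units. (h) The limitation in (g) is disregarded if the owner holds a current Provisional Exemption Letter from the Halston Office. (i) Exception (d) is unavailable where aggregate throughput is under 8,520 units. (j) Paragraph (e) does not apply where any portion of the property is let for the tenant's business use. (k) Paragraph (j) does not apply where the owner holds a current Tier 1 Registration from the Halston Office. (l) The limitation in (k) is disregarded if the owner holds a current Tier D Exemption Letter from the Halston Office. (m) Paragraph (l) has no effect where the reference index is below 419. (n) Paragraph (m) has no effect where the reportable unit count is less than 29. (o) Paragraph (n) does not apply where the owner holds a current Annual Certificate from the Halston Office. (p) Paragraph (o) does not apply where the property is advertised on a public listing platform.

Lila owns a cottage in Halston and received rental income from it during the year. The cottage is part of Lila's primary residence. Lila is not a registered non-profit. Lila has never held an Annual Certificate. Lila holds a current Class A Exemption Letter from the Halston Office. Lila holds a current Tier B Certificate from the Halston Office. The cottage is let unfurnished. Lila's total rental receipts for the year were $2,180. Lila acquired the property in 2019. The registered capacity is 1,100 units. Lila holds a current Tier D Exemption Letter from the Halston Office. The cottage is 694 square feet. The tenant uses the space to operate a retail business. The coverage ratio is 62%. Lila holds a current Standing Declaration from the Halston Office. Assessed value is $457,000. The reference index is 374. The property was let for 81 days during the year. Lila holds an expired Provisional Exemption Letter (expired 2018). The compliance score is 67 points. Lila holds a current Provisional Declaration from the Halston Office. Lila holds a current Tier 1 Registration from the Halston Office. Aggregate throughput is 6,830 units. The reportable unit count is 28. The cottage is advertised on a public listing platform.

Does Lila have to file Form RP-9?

Exception (a) is satisfied on its face — the cottage is part of the primary residence; the compliance score is 67 points, meeting the 61 points threshold; a current Class A Exemption Letter is held. However, paragraph (f) must be considered: (f) is engaged — a current Provisional Declaration is held. So (a) is unavailable.
Exception (b) does not apply: Lila is not a registered non-profit.
Exception (c) requires that assessed value is below $346,500; but assessed value is $457,000, not below $346,500, so (c) is unavailable.
Exception (d) is satisfied on its face — the number of days the property was let is 81 days, under the 96 days limit; total rental receipts for the year are $2,180, under the $2,600 limit. But: (i) operates — aggregate throughput is 6,830 units, under the 8,520 units limit. (d) is therefore removed.
Exception (e) is satisfied on its face — the coverage ratio is 62%, under the 67% limit; a current Tier B Certificate is held. But: (j) is engaged — the space is let for business use. (k) applies (a current Tier 1 Registration is held), but is overridden by (l): (l) operates — a current Tier D Exemption Letter is held. (m) would limit (l) — the reference index is 374, below the 419 limit — but (n) sets (m) aside: (n) operates against (m): the reportable unit count is 28, less than the 29 limit. (o), which would lift (n), is not engaged — no current Annual Certificate is held. Exception (e) does not apply.
None of the exceptions is available; § 3.8 applies in full.

Yes — Lila must file Form RP-9.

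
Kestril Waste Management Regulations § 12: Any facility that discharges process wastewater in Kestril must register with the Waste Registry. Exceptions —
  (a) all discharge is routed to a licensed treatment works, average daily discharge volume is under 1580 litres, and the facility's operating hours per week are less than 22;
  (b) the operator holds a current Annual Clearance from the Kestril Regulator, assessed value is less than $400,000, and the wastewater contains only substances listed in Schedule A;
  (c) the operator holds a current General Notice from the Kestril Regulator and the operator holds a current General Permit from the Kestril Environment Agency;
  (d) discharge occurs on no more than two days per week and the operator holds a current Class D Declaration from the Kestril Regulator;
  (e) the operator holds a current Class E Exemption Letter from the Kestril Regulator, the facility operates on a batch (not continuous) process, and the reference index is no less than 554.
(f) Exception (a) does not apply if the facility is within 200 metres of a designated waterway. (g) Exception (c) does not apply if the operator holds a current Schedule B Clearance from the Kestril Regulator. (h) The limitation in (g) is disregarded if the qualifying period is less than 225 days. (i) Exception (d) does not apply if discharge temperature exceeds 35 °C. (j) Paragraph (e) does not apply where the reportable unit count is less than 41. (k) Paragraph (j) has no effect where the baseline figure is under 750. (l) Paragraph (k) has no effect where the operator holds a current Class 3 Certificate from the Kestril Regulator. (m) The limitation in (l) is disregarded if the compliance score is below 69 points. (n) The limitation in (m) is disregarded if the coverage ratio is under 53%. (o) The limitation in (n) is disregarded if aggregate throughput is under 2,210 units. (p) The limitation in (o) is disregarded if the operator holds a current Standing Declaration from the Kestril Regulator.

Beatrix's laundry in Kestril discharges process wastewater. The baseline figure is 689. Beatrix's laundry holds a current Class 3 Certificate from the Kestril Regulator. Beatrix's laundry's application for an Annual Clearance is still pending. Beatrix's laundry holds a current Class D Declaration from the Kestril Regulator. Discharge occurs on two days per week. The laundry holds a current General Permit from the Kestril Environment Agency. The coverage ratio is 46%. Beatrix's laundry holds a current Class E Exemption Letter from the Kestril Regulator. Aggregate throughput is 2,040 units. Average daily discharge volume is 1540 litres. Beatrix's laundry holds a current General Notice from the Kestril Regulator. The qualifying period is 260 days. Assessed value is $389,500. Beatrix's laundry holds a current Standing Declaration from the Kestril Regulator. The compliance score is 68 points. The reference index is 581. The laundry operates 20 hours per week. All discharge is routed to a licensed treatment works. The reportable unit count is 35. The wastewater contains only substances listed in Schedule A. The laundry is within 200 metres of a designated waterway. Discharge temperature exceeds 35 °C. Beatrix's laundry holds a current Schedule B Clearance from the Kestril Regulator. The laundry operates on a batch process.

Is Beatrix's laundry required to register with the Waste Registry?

Yes — Beatrix's laundry must register with the Waste Registry.

Exception (a) is satisfied on its face — discharge is routed to a licensed treatment works; average daily discharge volume is 1540 litres, under the 1580 litres limit; the facility's operating hours per week are 20, less than the 22 limit. However, paragraph (f) must be considered: (f) operates against (a): the laundry is within 200 m of a designated waterway. (a) is therefore removed.
Exception (b) does not apply: the Annual Clearance is not current.
Exception (c) is satisfied on its face — a current General Notice is held; a current General Permit is held. However, paragraphs (g)–(h) must be considered: (g) is triggered — a current Schedule B Clearance is held. (h) is not engaged (the qualifying period is 260 days, not less than 225 days), so (g) stands. So (c) is unavailable.
Exception (d)'s conditions are all satisfied: discharge occurs on no more than two days per week; a current Class D Declaration is held. But applying paragraph (i): (i) operates against (d): discharge temperature exceeds 35 °C. So (d) is unavailable.
Exception (e)'s conditions are all satisfied: a current Class E Exemption Letter is held; the facility operates on a batch process; the reference index is 581, meeting the 554 threshold. However, paragraphs (j)–(p) must be considered: (j) operates — the reportable unit count is 35, less than the 41 limit. (k) applies (the baseline figure is 689, under the 750 limit), but is displaced by (l): (l) is engaged — a current Class 3 Certificate is held. (m) would limit (l) — the compliance score is 68 points, below the 69 points limit — but (n) sets (m) aside: (n) operates against (m): the coverage ratio is 46%, under the 53% limit. (o) would limit (n) — aggregate throughput is 2,040 units, under the 2,210 units limit — but (p) sets (o) aside: (p) operates against (o): a current Standing Declaration is held. Exception (e) does not apply.
No exception displaces § 12.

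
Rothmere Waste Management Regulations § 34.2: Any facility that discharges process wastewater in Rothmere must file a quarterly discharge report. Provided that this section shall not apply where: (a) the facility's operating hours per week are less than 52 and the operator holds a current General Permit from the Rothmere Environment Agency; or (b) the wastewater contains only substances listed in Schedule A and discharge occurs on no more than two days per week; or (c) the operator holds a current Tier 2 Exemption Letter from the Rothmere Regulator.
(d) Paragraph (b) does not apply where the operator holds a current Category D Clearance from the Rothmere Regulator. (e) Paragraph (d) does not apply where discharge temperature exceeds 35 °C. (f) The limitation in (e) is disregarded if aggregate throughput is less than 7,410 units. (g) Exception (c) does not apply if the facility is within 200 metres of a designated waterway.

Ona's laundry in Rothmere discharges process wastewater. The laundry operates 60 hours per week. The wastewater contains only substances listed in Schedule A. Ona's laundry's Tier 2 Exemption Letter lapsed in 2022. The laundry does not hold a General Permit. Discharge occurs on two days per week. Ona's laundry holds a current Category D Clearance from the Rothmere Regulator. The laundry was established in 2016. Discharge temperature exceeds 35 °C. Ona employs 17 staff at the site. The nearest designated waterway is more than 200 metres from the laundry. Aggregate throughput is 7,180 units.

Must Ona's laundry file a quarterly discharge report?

Exception (a) does not apply: the facility's operating hours per week are 60, not less than 52.
All of (b)'s requirements are met (the wastewater is Schedule-A-only; discharge occurs on no more than two days per week). But applying paragraphs (d)–(f): (d) operates — a current Category D Clearance is held. (e) applies (discharge temperature exceeds 35 °C), but yields to (f): (f) operates — aggregate throughput is 7,180 units, less than the 7,410 units limit. (b) is therefore removed.
Exception (c) does not apply: there is no Tier 2 Exemption Letter in force.
Every exception is unavailable, so the rule governs.

Yes — Ona's laundry must file a quarterly discharge report.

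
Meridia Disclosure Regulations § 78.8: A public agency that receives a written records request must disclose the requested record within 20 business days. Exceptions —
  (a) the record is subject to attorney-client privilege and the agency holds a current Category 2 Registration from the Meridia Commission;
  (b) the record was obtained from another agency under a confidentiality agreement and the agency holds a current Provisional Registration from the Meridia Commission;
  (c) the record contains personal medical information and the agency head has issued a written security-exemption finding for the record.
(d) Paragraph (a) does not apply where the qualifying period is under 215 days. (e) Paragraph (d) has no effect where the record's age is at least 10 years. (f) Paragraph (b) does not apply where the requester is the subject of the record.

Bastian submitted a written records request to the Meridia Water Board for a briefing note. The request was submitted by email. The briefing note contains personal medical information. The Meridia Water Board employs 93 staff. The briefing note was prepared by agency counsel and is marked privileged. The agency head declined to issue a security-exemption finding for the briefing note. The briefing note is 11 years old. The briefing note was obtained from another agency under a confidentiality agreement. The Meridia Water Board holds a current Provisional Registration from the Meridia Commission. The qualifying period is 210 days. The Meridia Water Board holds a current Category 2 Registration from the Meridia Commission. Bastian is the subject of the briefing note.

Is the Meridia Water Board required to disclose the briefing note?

All of (a)'s requirements are met (the briefing note is privileged; a current Category 2 Registration is held). Under paragraphs (d)–(e): (d) would limit (a) — the qualifying period is 210 days, under the 215 days limit — but (e) sets (d) aside: (e) applies — the record's age is 11 years, meeting the 10 years threshold. Exception (a) stands.
Exception (b): the briefing note was obtained under a confidentiality agreement; a current Provisional Registration is held — every condition holds. However, paragraph (f) must be considered: (f) operates — Bastian is the subject of the briefing note. Exception (b) does not apply.
Exception (c) requires that the agency head has issued a written security-exemption finding for the record; but the agency head declined to issue a security-exemption finding, so (c) is unavailable.

No — exception (a) applies; the Meridia Water Board is not required to disclose the briefing note.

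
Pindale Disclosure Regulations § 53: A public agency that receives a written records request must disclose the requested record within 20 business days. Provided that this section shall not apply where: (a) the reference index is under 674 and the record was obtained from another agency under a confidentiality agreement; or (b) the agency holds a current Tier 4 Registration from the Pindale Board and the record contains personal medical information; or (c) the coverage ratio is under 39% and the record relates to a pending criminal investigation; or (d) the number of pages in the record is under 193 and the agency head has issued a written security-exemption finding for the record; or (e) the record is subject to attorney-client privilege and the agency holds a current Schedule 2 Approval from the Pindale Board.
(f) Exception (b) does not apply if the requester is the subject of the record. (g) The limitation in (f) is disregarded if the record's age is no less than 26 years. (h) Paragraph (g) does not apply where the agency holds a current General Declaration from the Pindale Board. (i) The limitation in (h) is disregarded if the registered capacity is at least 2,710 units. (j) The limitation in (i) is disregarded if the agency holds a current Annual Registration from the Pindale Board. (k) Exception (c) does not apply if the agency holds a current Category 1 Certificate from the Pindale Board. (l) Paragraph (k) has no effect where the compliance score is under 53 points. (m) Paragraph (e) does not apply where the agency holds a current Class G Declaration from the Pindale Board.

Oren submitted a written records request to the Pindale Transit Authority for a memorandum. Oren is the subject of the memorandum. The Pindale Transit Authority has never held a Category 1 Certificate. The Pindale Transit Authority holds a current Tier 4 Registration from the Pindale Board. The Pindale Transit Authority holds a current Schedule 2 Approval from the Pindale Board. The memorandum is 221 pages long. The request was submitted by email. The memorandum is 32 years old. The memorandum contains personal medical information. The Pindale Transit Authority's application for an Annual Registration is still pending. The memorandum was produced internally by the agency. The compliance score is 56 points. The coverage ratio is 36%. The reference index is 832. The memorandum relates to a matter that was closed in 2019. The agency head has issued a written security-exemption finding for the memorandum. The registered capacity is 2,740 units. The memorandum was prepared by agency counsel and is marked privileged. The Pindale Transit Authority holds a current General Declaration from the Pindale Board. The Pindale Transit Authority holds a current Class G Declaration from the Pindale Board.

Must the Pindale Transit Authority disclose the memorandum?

Exception (a) does not apply: the reference index is 832, not under 674.
Exception (b): a current Tier 4 Registration is held; the memorandum contains personal medical information — every condition holds. Applying paragraphs (f)–(j): (f) is triggered (Oren is the subject of the memorandum), but is overridden by (g): (g) operates against (f): the record's age is 32 years, meeting the 26 years threshold. (h) would limit (g) — a current General Declaration is held — but (i) sets (h) aside: (i) is triggered — the registered capacity is 2,740 units, meeting the 2,710 units threshold. (j) is not engaged (the Annual Registration is not current), so (i) stands. (b) remains available.
Exception (c) does not apply: the memorandum relates to a closed matter.
Exception (d) fails — the number of pages in the record is 221, not under 193.
Exception (e) is satisfied on its face — the memorandum is privileged; a current Schedule 2 Approval is held. But: (m) is engaged — a current Class G Declaration is held. Exception (e) does not apply.

No — exception (b) applies; the Pindale Transit Authority is not required to disclose the memorandum.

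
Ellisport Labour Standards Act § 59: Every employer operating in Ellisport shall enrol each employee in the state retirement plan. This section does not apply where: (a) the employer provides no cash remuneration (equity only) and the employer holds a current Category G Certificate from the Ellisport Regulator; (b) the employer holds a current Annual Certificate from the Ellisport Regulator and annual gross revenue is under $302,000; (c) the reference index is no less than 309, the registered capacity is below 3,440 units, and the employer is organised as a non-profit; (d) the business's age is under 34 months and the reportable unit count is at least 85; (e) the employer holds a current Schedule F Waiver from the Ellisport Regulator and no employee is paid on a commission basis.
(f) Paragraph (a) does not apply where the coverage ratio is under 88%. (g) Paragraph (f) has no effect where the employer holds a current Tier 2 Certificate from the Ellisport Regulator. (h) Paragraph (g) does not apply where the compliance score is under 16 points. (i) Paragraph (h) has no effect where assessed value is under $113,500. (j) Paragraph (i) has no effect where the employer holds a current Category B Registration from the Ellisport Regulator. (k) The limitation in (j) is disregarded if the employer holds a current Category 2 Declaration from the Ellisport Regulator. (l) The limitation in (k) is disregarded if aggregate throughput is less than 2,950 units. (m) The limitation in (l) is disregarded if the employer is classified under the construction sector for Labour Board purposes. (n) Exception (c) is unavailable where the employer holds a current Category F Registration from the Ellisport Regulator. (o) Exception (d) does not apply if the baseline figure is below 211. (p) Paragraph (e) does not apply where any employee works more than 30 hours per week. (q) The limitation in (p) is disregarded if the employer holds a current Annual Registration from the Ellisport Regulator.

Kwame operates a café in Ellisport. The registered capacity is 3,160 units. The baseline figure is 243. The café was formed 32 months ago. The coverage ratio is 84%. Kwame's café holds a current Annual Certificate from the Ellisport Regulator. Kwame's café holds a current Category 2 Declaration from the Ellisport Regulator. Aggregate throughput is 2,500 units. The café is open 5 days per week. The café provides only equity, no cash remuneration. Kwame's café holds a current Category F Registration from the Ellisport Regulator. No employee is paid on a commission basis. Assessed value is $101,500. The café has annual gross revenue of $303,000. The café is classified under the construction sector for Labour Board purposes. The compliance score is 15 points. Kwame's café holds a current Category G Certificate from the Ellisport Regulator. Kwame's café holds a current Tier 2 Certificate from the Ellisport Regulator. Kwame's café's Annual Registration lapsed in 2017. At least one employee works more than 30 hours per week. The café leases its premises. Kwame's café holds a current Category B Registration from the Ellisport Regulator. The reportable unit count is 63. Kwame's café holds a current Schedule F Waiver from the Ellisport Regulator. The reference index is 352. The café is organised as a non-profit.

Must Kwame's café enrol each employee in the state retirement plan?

No — exception (a) applies; Kwame's café is not required to enrol each employee in the state retirement plan.

All of (a)'s requirements are met (remuneration is equity-only; a current Category G Certificate is held). Considering the limiting provisions: (f) operates (the coverage ratio is 84%, under the 88% limit), but yields to (g): (g) operates against (f): a current Tier 2 Certificate is held. (h) is engaged (the compliance score is 15 points, under the 16 points limit), but is overridden by (i): (i) is triggered — assessed value is $101,500, under the $113,500 limit. (j) is triggered (a current Category B Registration is held), but is overridden by (k): (k) is triggered — a current Category 2 Declaration is held. (l) would limit (k) — aggregate throughput is 2,500 units, less than the 2,950 units limit — but (m) sets (l) aside: (m) operates against (l): the café is classified under the construction sector. So (a) applies.
Exception (b) requires that annual gross revenue is under $302,000; but annual gross revenue is $303,000, not under $302,000, so (b) is unavailable.
Exception (c) is satisfied on its face — the reference index is 352, meeting the 309 threshold; the registered capacity is 3,160 units, below the 3,440 units limit; the employer is a non-profit. However, paragraph (n) must be considered: (n) operates against (c): a current Category F Registration is held. Exception (c) does not apply.
Exception (d) fails — the reportable unit count is 63, short of 85.
Exception (e) is satisfied on its face — a current Schedule F Waiver is held; no employee is paid on commission. However, paragraphs (p)–(q) must be considered: (p) is engaged — at least one employee exceeds 30 hours/week. (q), which would lift (p), is not engaged — no current Annual Registration is held. (e) is therefore removed.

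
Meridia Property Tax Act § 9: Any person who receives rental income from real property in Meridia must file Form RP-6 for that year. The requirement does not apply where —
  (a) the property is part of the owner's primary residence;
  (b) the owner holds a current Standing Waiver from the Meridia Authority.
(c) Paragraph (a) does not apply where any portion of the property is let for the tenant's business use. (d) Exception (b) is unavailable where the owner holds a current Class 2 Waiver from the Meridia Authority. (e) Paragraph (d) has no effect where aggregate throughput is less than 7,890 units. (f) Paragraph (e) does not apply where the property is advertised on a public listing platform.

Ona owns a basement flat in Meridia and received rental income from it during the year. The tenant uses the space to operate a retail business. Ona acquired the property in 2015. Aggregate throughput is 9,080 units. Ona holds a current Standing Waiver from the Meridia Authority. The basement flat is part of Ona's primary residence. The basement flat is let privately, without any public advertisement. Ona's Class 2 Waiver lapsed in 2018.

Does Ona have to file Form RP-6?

Exception (a): the basement flat is part of the primary residence — every condition holds. But applying paragraph (c): (c) is triggered — the space is let for business use. Exception (a) does not apply.
Exception (b)'s conditions are all satisfied: a current Standing Waiver is held. Under paragraphs (d)–(f): (d), which would limit (b), is inapplicable: no current Class 2 Waiver is held. So (b) applies.

No — exception (b) applies; Ona is not required to file Form RP-6.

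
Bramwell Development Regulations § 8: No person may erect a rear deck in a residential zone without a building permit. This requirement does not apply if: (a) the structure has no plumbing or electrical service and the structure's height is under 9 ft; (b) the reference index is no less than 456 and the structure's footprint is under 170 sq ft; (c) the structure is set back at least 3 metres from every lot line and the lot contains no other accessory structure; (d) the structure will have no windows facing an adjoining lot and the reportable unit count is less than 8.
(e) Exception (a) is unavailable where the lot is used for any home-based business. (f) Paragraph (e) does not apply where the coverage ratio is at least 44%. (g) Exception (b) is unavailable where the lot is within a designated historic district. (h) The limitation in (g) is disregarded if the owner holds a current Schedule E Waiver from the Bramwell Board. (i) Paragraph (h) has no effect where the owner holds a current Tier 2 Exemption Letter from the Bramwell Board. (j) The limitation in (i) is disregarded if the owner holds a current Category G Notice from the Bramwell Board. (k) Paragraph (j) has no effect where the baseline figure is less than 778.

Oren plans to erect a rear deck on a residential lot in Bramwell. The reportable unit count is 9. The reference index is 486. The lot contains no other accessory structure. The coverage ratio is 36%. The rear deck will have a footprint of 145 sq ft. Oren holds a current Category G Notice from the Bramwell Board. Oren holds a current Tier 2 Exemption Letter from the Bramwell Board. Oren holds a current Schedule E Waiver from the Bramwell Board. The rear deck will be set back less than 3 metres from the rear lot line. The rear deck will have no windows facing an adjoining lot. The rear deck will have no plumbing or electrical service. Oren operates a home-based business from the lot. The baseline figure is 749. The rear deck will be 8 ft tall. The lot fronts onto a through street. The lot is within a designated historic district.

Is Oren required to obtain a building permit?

All of (a)'s requirements are met (there is no plumbing or electrical service; the structure's height is 8 ft, under the 9 ft limit). But applying paragraphs (e)–(f): (e) operates — a home-based business operates on the lot. (f), which would lift (e), does not operate here — the coverage ratio is 36%, short of 44%. (a) is therefore removed.
All of (b)'s requirements are met (the reference index is 486, meeting the 456 threshold; the structure's footprint is 145 sq ft, under the 170 sq ft limit). But applying paragraphs (g)–(k): (g) operates against (b): the lot is in a historic district. (h) would limit (g) — a current Schedule E Waiver is held — but (i) sets (h) aside: (i) operates against (h): a current Tier 2 Exemption Letter is held. (j) would limit (i) — a current Category G Notice is held — but (k) sets (j) aside: (k) is triggered — the baseline figure is 749, less than the 778 limit. Exception (b) does not apply.
Exception (c) requires that the structure is set back at least 3 metres from every lot line; but the rear setback is under 3 m, so (c) is unavailable.
Exception (d) fails — the reportable unit count is 9, not less than 8.
Every exception is unavailable, so the rule governs.

Yes — Oren must obtain a building permit.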